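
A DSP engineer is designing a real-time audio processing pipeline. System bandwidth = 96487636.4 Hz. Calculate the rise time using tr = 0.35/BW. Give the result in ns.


Rise time from bandwidth relationship:
tr = 0.35 / BW
   = 0.35 / 96487636.4
   = 3.627407749e-09 s
   = 3.6274 ns

3.6274 ns


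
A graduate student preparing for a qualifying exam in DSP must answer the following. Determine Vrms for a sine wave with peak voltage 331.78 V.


RMS voltage for a sinusoidal waveform:
V_rms = V_peak / sqrt(2)
      = 331.78 / 1.414214
      = 234.604 V

234.604 V


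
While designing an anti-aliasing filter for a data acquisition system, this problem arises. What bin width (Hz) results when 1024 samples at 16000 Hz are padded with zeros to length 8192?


Frequency resolution after zero-padding:
N_padded = 1024 * 8 = 8192
df = fs / N_padded
   = 16000 / 8192
   = 1.9531 Hz

1.9531 Hz


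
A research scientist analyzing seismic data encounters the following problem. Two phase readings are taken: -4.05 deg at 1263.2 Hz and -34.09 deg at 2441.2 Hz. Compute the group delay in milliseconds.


Group delay from phase difference:
tau = -d(phi)/d(omega)
d(phi) = -30.04 deg = -0.524297 rad
d(omega) = 2*pi*(2441.2 - 1263.2) = 7401.5923 rad/s
tau = -(-0.524297) / 7401.5923
    = 0.0708 ms

0.0708 ms


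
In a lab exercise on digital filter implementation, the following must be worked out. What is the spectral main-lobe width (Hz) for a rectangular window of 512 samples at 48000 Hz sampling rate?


Main lobe width for a rectangular window:
Width = 2 * fs / N
      = 2 * 48000 / 512
      = 96000 / 512
      = 187.5 Hz

187.5 Hz


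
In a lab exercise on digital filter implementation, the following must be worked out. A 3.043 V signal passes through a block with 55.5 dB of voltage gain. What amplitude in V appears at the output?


Output voltage from dB gain:
V_out = V_in * 10^(gain_dB / 20)
      = 3.043 * 10^(55.5 / 20)
      = 3.043 * 595.662144
      = 1812.5999 V

1812.5999 V


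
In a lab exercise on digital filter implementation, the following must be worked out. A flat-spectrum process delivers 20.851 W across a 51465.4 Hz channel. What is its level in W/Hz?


Power spectral density:
PSD = P / BW
    = 20.851 / 51465.4
    = 0.00040515 W/Hz

0.00040515 W/Hz


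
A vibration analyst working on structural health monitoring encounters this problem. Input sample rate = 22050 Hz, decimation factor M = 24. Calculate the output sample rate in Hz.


Decimation reduces the sample rate:
fs_out = fs_in / M
       = 22050 / 24
       = 918.75 Hz

918.75 Hz


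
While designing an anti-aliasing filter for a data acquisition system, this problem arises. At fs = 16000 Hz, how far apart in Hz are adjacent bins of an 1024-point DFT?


DFT frequency resolution:
df = fs / N
   = 16000 / 1024
   = 15.625 Hz

15.625 Hz


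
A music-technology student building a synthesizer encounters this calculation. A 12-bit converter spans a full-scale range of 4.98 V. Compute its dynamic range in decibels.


Dynamic range from full-scale to LSB:
V_min = V_max / 2^bits = 4.98 / 2^12
DR = 20 * log10(V_max / V_min)
   = 20 * log10(2^12)
   = 20 * 12 * log10(2)
   = 72.25 dB

72.25 dB


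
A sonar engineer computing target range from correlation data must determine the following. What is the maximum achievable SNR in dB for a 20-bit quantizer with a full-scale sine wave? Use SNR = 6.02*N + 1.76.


Theoretical SNR for a full-scale sinusoid:
SNR = 6.02 * N + 1.76
    = 6.02 * 20 + 1.76
    = 120.4 + 1.76
    = 122.16 dB

122.16 dB


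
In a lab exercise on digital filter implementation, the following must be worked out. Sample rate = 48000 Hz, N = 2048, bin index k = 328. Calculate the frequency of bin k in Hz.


Frequency of DFT bin k:
f_k = k * fs / N
    = 328 * 48000 / 2048
    = 15744000 / 2048
    = 7687.5 Hz

7687.5 Hz


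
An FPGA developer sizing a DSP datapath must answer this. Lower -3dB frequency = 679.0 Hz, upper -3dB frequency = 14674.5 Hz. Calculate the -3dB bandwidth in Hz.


Bandwidth is the difference of -3dB frequencies:
BW = f_high - f_low
   = 14674.5 - 679.0
   = 13995.5 Hz

13995.5 Hz


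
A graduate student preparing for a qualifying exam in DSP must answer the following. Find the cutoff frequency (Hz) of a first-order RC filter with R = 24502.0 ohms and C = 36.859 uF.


Cutoff frequency of a first-order RC filter:
fc = 1 / (2 * pi * R * C)
C = 36.859 uF = 3.6859e-05 F
fc = 1 / (2 * pi * 24502.0 * 3.6859e-05)
   = 1 / 5.6744654011691
   = 0.176228 Hz

0.176228 Hz


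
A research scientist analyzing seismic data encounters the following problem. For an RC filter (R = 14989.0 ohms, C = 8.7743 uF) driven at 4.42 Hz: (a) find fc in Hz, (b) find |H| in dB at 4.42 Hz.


Step 1 — cutoff frequency:
fc = 1 / (2*pi*R*C)
C = 8.7743 uF = 8.7743e-06 F
fc = 1 / (2*pi*14989.0*8.7743e-06)
   = 1.21014 Hz

Step 2 — magnitude at f = 4.42 Hz:
|H(f)| = 1 / sqrt(1 + (f/fc)^2)
f/fc = 4.42 / 1.21014 = 3.65247
|H| = 1 / sqrt(1 + 13.340537) = 0.2640689
|H|_dB = 20*log10(0.2640689) = -11.57 dB

fc = 1.21014 Hz; |H(4.42 Hz)| = -11.57 dB


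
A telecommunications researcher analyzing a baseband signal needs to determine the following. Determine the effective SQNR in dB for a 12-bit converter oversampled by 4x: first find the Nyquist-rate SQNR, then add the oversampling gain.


Step 1 — baseline SQNR at Nyquist:
SQNR_base = 6.02*N + 1.76
          = 6.02*12 + 1.76
          = 74.0 dB

Step 2 — oversampling processing gain:
G = 10*log10(OSR) = 10*log10(4) = 6.02 dB

Step 3 — total:
SQNR_total = 74.0 + 6.02 = 80.02 dB

Base SQNR = 74.0 dB; oversampled SQNR = 80.02 dB


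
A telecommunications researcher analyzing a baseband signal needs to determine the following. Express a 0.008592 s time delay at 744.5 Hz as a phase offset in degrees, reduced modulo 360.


Phase shift from frequency and time delay:
phi = 360 * f * t_delay
    = 360 * 744.5 * 0.008592
    = 2302.83 degrees
    mod 360 = 142.83 degrees

142.83 degrees


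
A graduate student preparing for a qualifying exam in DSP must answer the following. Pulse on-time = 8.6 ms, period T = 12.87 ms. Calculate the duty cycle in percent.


Duty cycle as a percentage:
DC = (t_on / T) * 100
   = (8.6 / 12.87) * 100
   = 0.668221 * 100
   = 66.82 %

66.82 %


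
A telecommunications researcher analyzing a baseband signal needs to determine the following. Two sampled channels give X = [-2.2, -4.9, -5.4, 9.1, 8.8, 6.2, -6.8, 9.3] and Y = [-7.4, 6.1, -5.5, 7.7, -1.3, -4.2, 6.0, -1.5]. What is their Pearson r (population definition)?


Pearson correlation coefficient (population):
r = cov(X,Y) / (std(X) * std(Y))
Mean X = 1.7625, Mean Y = -0.0125
Cov(X,Y) = -0.736719
Std(X) = 6.750729, Std(Y) = 5.466818
r = -0.02

-0.02


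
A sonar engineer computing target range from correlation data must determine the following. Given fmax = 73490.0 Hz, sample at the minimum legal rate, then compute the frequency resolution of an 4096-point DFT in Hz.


Step 1 — Nyquist sampling rate:
fs = 2 * fmax = 2 * 73490.0 = 146980.0 Hz

Step 2 — DFT bin spacing:
df = fs / N = 146980.0 / 4096 = 35.8838 Hz

35.8838 Hz


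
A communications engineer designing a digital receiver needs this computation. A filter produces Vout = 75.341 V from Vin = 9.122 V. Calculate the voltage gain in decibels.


Voltage gain in dB:
G = 20 * log10(Vout / Vin)
  = 20 * log10(75.341 / 9.122)
  = 20 * log10(8.259263)
  = 20 * 0.916941
  = 18.34 dB

18.34 dB


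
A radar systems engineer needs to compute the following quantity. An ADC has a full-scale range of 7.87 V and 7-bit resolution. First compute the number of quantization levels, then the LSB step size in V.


Step 1 — number of quantization levels:
L = 2^N = 2^7 = 128

Step 2 — LSB step size:
delta = Vfs / L
      = 7.87 / 128
      = 0.06148438 V

Levels = 128; step size = 0.06148438 V


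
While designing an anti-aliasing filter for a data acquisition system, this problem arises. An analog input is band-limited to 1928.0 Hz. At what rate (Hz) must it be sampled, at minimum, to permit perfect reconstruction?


The Nyquist rate is twice the maximum frequency component.
fs_min = 2 * fmax
      = 2 * 1928.0
      = 3856.0 Hz

3856.0


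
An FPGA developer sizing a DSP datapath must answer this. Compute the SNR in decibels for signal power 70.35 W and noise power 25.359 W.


SNR in decibels:
SNR = 10 * log10(Ps / Pn)
    = 10 * log10(70.35 / 25.359)
    = 10 * log10(2.7742)
    = 10 * 0.4431
    = 4.43 dB

4.43 dB


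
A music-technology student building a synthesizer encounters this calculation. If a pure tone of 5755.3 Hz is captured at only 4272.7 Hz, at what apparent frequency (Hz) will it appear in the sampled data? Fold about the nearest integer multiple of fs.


Compute the nearest integer multiple of fs to the signal:
n = round(5755.3 / 4272.7) = 1
f_alias = |5755.3 - 1 * 4272.7|
        = |5755.3 - 4272.7|
        = 1482.6 Hz

1482.6


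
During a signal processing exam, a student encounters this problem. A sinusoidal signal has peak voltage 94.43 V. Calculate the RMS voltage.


RMS voltage for a sinusoidal waveform:
V_rms = V_peak / sqrt(2)
      = 94.43 / 1.414214
      = 66.772 V

66.772 V


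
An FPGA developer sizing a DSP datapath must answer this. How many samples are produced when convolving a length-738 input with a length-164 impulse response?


Linear convolution output length:
L = N + M - 1
  = 738 + 164 - 1
  = 901 samples

901


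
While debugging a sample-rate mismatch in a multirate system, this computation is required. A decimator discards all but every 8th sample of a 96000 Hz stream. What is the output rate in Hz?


Decimation reduces the sample rate:
fs_out = fs_in / M
       = 96000 / 8
       = 12000.0 Hz

12000.0 Hz


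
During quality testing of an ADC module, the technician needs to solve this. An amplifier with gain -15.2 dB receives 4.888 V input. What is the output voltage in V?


Output voltage from dB gain:
V_out = V_in * 10^(gain_dB / 20)
      = 4.888 * 10^(-15.2 / 20)
      = 4.888 * 0.17378
      = 0.8494 V

0.8494 V


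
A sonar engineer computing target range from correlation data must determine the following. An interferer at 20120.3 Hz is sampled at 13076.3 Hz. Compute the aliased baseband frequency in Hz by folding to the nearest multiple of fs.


Compute the nearest integer multiple of fs to the signal:
n = round(20120.3 / 13076.3) = 2
f_alias = |20120.3 - 2 * 13076.3|
        = |20120.3 - 26152.6|
        = 6032.3 Hz

6032.3


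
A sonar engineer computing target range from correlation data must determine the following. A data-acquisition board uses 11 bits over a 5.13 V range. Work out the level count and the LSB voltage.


Step 1 — number of quantization levels:
L = 2^N = 2^11 = 2048

Step 2 — LSB step size:
delta = Vfs / L
      = 5.13 / 2048
      = 0.00250488 V

Levels = 2048; step size = 0.00250488 V


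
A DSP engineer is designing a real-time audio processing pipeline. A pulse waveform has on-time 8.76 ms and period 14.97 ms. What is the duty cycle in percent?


Duty cycle as a percentage:
DC = (t_on / T) * 100
   = (8.76 / 14.97) * 100
   = 0.58517 * 100
   = 58.52 %

58.52 %


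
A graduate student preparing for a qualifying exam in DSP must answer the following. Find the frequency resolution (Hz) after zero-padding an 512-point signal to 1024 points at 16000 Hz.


Frequency resolution after zero-padding:
N_padded = 512 * 2 = 1024
df = fs / N_padded
   = 16000 / 1024
   = 15.625 Hz

15.625 Hz


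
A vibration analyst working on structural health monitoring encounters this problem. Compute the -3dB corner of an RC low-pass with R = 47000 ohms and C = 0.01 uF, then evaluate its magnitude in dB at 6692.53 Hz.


Step 1 — cutoff frequency:
fc = 1 / (2*pi*R*C)
C = 0.01 uF = 1e-08 F
fc = 1 / (2*pi*47000*1e-08)
   = 338.628 Hz

Step 2 — magnitude at f = 6692.53 Hz:
|H(f)| = 1 / sqrt(1 + (f/fc)^2)
f/fc = 6692.53 / 338.628 = 19.763664
|H| = 1 / sqrt(1 + 390.602415) = 0.0505333
|H|_dB = 20*log10(0.0505333) = -25.93 dB

fc = 338.628 Hz; |H(6692.53 Hz)| = -25.93 dB


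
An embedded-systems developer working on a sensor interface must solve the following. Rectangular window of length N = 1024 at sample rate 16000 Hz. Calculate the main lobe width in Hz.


Main lobe width for a rectangular window:
Width = 2 * fs / N
      = 2 * 16000 / 1024
      = 32000 / 1024
      = 31.25 Hz

31.25 Hz


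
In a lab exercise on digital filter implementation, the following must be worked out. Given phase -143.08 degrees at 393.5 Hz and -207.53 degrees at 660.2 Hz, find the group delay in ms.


Group delay from phase difference:
tau = -d(phi)/d(omega)
d(phi) = -64.45 deg = -1.124865 rad
d(omega) = 2*pi*(660.2 - 393.5) = 1675.7255 rad/s
tau = -(-1.124865) / 1675.7255
    = 0.6713 ms

0.6713 ms


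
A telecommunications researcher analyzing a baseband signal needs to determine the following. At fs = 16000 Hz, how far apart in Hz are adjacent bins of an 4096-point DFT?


DFT frequency resolution:
df = fs / N
   = 16000 / 4096
   = 3.9062 Hz

3.9062 Hz


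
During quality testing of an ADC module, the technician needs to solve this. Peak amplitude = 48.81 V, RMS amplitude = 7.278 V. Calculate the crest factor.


Crest factor is the ratio of peak to RMS:
CF = V_peak / V_rms
   = 48.81 / 7.278
   = 6.7065

6.7065


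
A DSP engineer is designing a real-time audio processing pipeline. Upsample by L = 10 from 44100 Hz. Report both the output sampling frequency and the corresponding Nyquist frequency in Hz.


Step 1 — output sample rate after interpolation by L:
fs_out = L * fs_in = 10 * 44100 = 441000 Hz

Step 2 — Nyquist frequency of the output stream:
f_Nyq = fs_out / 2 = 441000 / 2 = 220500.0 Hz

fs_out = 441000 Hz; f_Nyquist = 220500.0 Hz


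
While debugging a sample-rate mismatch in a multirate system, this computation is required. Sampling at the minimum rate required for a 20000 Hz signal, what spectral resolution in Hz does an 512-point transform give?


Step 1 — Nyquist sampling rate:
fs = 2 * fmax = 2 * 20000 = 40000 Hz

Step 2 — DFT bin spacing:
df = fs / N = 40000 / 512 = 78.125 Hz

78.125 Hz


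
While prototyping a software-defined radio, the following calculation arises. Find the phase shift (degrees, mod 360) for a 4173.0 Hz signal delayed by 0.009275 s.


Phase shift from frequency and time delay:
phi = 360 * f * t_delay
    = 360 * 4173.0 * 0.009275
    = 13933.65 degrees
    mod 360 = 253.65 degrees

253.65 degrees


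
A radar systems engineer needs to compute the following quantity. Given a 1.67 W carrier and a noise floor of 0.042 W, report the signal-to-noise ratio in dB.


SNR in decibels:
SNR = 10 * log10(Ps / Pn)
    = 10 * log10(1.67 / 0.042)
    = 10 * log10(39.7619)
    = 10 * 1.5995
    = 15.99 dB

15.99 dB


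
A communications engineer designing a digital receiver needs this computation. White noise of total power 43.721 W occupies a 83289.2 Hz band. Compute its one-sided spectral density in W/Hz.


Power spectral density:
PSD = P / BW
    = 43.721 / 83289.2
    = 0.00052493 W/Hz

0.00052493 W/Hz


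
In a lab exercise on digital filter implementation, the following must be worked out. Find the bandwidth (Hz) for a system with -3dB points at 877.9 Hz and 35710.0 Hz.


Bandwidth is the difference of -3dB frequencies:
BW = f_high - f_low
   = 35710.0 - 877.9
   = 34832.1 Hz

34832.1 Hz


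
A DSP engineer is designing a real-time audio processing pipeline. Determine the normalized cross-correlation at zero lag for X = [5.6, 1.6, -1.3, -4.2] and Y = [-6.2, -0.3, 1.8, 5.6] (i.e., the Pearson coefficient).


Pearson correlation coefficient (population):
r = cov(X,Y) / (std(X) * std(Y))
Mean X = 0.425, Mean Y = 0.225
Cov(X,Y) = -15.360625
Std(X) = 3.623793, Std(Y) = 4.26988
r = -0.9927

-0.9927


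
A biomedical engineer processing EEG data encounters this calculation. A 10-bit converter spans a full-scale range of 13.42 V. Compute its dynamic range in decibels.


Dynamic range from full-scale to LSB:
V_min = V_max / 2^bits = 13.42 / 2^10
DR = 20 * log10(V_max / V_min)
   = 20 * log10(2^10)
   = 20 * 10 * log10(2)
   = 60.21 dB

60.21 dB


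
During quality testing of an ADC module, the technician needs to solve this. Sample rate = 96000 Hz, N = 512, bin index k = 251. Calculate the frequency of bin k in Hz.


Frequency of DFT bin k:
f_k = k * fs / N
    = 251 * 96000 / 512
    = 24096000 / 512
    = 47062.5 Hz

47062.5 Hz


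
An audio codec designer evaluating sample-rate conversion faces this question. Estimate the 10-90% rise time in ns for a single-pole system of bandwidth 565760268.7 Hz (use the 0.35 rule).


Rise time from bandwidth relationship:
tr = 0.35 / BW
   = 0.35 / 565760268.7
   = 6.18636584e-10 s
   = 0.6186 ns

0.6186 ns


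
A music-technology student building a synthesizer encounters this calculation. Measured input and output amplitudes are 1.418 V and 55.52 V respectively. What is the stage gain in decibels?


Voltage gain in dB:
G = 20 * log10(Vout / Vin)
  = 20 * log10(55.52 / 1.418)
  = 20 * log10(39.153738)
  = 20 * 1.592773
  = 31.86 dB

31.86 dB


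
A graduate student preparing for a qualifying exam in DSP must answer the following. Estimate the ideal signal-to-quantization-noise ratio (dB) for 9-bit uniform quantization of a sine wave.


Theoretical SNR for a full-scale sinusoid:
SNR = 6.02 * N + 1.76
    = 6.02 * 9 + 1.76
    = 54.18 + 1.76
    = 55.94 dB

55.94 dB


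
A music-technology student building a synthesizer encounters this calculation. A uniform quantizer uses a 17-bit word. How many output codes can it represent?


Number of quantization levels = 2^N
= 2^17
= 131072

131072


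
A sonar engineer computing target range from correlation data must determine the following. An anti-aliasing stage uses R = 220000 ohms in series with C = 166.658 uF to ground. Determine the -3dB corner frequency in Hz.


Cutoff frequency of a first-order RC filter:
fc = 1 / (2 * pi * R * C)
C = 166.658 uF = 0.000166658 F
fc = 1 / (2 * pi * 220000 * 0.000166658)
   = 1 / 230.37148132327
   = 0.004341 Hz

0.004341 Hz


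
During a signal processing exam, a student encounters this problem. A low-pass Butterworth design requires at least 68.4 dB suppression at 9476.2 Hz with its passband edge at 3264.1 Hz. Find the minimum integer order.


Butterworth filter order formula:
n = log10(10^(A/10) - 1) / (2 * log10(f_stop/f_pass))
10^(68.4/10) - 1 = 6918308.7092
f_stop/f_pass = 9476.2 / 3264.1 = 2.9032
n = 7.3887 -> ceil = 8

8


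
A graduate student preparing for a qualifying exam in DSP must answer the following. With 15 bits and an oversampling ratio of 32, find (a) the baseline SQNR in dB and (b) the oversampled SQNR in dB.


Step 1 — baseline SQNR at Nyquist:
SQNR_base = 6.02*N + 1.76
          = 6.02*15 + 1.76
          = 92.06 dB

Step 2 — oversampling processing gain:
G = 10*log10(OSR) = 10*log10(32) = 15.05 dB

Step 3 — total:
SQNR_total = 92.06 + 15.05 = 107.11 dB

Base SQNR = 92.06 dB; oversampled SQNR = 107.11 dB


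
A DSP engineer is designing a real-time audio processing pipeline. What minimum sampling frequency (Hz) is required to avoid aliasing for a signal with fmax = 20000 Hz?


The Nyquist rate is twice the maximum frequency component.
fs_min = 2 * fmax
      = 2 * 20000
      = 40000 Hz

40000


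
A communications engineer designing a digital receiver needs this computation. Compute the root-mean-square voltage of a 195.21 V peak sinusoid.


RMS voltage for a sinusoidal waveform:
V_rms = V_peak / sqrt(2)
      = 195.21 / 1.414214
      = 138.034 V

138.034 V


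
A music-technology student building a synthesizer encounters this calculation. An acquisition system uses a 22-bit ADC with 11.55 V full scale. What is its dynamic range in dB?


Dynamic range from full-scale to LSB:
V_min = V_max / 2^bits = 11.55 / 2^22
DR = 20 * log10(V_max / V_min)
   = 20 * log10(2^22)
   = 20 * 22 * log10(2)
   = 132.45 dB

132.45 dB


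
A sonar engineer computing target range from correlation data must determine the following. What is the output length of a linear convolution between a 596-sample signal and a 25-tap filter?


Linear convolution output length:
L = N + M - 1
  = 596 + 25 - 1
  = 620 samples

620


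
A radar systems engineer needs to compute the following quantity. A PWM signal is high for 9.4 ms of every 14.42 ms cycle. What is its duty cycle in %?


Duty cycle as a percentage:
DC = (t_on / T) * 100
   = (9.4 / 14.42) * 100
   = 0.651872 * 100
   = 65.19 %

65.19 %


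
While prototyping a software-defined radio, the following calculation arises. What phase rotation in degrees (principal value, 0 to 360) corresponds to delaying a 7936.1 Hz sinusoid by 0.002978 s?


Phase shift from frequency and time delay:
phi = 360 * f * t_delay
    = 360 * 7936.1 * 0.002978
    = 8508.13 degrees
    mod 360 = 228.13 degrees

228.13 degrees


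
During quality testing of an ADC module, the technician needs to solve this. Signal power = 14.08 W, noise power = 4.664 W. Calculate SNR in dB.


SNR in decibels:
SNR = 10 * log10(Ps / Pn)
    = 10 * log10(14.08 / 4.664)
    = 10 * log10(3.0189)
    = 10 * 0.4798
    = 4.8 dB

4.8 dB


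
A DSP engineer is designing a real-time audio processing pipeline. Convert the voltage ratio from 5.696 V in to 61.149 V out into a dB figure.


Voltage gain in dB:
G = 20 * log10(Vout / Vin)
  = 20 * log10(61.149 / 5.696)
  = 20 * log10(10.735428)
  = 20 * 1.030819
  = 20.62 dB

20.62 dB


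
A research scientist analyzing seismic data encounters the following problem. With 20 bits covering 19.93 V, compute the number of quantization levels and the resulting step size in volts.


Step 1 — number of quantization levels:
L = 2^N = 2^20 = 1048576

Step 2 — LSB step size:
delta = Vfs / L
      = 19.93 / 1048576
      = 1.901e-05 V

Levels = 1048576; step size = 1.901e-05 V


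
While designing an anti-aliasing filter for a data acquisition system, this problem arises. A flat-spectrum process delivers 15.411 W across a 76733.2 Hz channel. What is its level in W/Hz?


Power spectral density:
PSD = P / BW
    = 15.411 / 76733.2
    = 0.00020084 W/Hz

0.00020084 W/Hz


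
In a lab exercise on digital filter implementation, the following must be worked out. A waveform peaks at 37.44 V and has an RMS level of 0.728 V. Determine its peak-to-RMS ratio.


Crest factor is the ratio of peak to RMS:
CF = V_peak / V_rms
   = 37.44 / 0.728
   = 51.4286

51.4286


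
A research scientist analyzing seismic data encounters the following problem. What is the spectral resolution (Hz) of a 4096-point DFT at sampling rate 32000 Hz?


DFT frequency resolution:
df = fs / N
   = 32000 / 4096
   = 7.8125 Hz

7.8125 Hz


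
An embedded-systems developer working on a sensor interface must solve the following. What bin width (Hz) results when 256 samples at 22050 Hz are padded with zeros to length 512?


Frequency resolution after zero-padding:
N_padded = 256 * 2 = 512
df = fs / N_padded
   = 22050 / 512
   = 43.0664 Hz

43.0664 Hz


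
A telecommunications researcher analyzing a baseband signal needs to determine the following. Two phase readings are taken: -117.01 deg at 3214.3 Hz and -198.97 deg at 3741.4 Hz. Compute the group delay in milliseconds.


Group delay from phase difference:
tau = -d(phi)/d(omega)
d(phi) = -81.96 deg = -1.430472 rad
d(omega) = 2*pi*(3741.4 - 3214.3) = 3311.867 rad/s
tau = -(-1.430472) / 3311.867
    = 0.4319 ms

0.4319 ms


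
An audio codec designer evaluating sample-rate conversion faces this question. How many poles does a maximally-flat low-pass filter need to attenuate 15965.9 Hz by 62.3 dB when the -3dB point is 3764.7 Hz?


Butterworth filter order formula:
n = log10(10^(A/10) - 1) / (2 * log10(f_stop/f_pass))
10^(62.3/10) - 1 = 1698242.6525
f_stop/f_pass = 15965.9 / 3764.7 = 4.2409
n = 4.9644 -> ceil = 5

5


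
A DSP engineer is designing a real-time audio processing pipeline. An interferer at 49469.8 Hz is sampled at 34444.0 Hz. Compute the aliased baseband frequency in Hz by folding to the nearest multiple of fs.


Compute the nearest integer multiple of fs to the signal:
n = round(49469.8 / 34444.0) = 1
f_alias = |49469.8 - 1 * 34444.0|
        = |49469.8 - 34444.0|
        = 15025.8 Hz

15025.8


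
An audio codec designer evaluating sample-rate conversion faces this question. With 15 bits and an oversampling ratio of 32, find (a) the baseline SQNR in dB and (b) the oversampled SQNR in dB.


Step 1 — baseline SQNR at Nyquist:
SQNR_base = 6.02*N + 1.76
          = 6.02*15 + 1.76
          = 92.06 dB

Step 2 — oversampling processing gain:
G = 10*log10(OSR) = 10*log10(32) = 15.05 dB

Step 3 — total:
SQNR_total = 92.06 + 15.05 = 107.11 dB

Base SQNR = 92.06 dB; oversampled SQNR = 107.11 dB


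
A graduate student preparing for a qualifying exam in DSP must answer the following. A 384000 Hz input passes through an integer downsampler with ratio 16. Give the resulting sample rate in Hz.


Decimation reduces the sample rate:
fs_out = fs_in / M
       = 384000 / 16
       = 24000.0 Hz

24000.0 Hz


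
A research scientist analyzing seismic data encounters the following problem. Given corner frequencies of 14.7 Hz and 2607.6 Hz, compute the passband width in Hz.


Bandwidth is the difference of -3dB frequencies:
BW = f_high - f_low
   = 2607.6 - 14.7
   = 2592.9 Hz

2592.9 Hz


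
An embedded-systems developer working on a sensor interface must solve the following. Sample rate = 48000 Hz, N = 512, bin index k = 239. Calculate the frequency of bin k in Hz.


Frequency of DFT bin k:
f_k = k * fs / N
    = 239 * 48000 / 512
    = 11472000 / 512
    = 22406.25 Hz

22406.25 Hz


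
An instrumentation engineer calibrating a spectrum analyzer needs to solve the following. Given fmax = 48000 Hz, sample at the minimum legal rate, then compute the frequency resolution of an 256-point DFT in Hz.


Step 1 — Nyquist sampling rate:
fs = 2 * fmax = 2 * 48000 = 96000 Hz

Step 2 — DFT bin spacing:
df = fs / N = 96000 / 256 = 375.0 Hz

375.0 Hz


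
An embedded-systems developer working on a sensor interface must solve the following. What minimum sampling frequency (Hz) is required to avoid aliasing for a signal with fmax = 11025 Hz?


The Nyquist rate is twice the maximum frequency component.
fs_min = 2 * fmax
      = 2 * 11025
      = 22050 Hz

22050


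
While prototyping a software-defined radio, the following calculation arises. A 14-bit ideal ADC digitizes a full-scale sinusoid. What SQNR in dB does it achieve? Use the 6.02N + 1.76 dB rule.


Theoretical SNR for a full-scale sinusoid:
SNR = 6.02 * N + 1.76
    = 6.02 * 14 + 1.76
    = 84.28 + 1.76
    = 86.04 dB

86.04 dB


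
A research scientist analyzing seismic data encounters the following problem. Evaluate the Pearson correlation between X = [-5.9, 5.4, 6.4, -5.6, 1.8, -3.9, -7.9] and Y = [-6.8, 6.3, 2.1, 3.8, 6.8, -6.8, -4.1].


Pearson correlation coefficient (population):
r = cov(X,Y) / (std(X) * std(Y))
Mean X = -1.3857, Mean Y = 0.1857
Cov(X,Y) = 19.893061
Std(X) = 5.394555, Std(Y) = 5.526929
r = 0.6672

0.6672


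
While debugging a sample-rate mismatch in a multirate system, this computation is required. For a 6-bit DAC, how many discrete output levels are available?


Number of quantization levels = 2^N
= 2^6
= 64

64


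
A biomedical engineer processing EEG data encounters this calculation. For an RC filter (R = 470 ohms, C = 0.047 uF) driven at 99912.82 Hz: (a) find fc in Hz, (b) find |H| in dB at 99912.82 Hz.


Step 1 — cutoff frequency:
fc = 1 / (2*pi*R*C)
C = 0.047 uF = 4.7e-08 F
fc = 1 / (2*pi*470*4.7e-08)
   = 7204.841 Hz

Step 2 — magnitude at f = 99912.82 Hz:
|H(f)| = 1 / sqrt(1 + (f/fc)^2)
f/fc = 99912.82 / 7204.841 = 13.867457
|H| = 1 / sqrt(1 + 192.306364) = 0.0719245
|H|_dB = 20*log10(0.0719245) = -22.86 dB

fc = 7204.841 Hz; |H(99912.82 Hz)| = -22.86 dB


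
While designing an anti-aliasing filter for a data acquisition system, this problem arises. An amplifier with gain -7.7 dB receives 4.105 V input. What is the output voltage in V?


Output voltage from dB gain:
V_out = V_in * 10^(gain_dB / 20)
      = 4.105 * 10^(-7.7 / 20)
      = 4.105 * 0.412098
      = 1.6917 V

1.6917 V


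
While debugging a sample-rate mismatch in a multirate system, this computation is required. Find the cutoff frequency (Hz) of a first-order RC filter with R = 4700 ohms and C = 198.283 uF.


Cutoff frequency of a first-order RC filter:
fc = 1 / (2 * pi * R * C)
C = 198.283 uF = 0.000198283 F
fc = 1 / (2 * pi * 4700 * 0.000198283)
   = 1 / 5.8554895116384
   = 0.17078 Hz

0.17078 Hz


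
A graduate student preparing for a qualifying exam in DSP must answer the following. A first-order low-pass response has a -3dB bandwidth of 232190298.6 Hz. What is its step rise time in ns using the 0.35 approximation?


Rise time from bandwidth relationship:
tr = 0.35 / BW
   = 0.35 / 232190298.6
   = 1.507384254e-09 s
   = 1.5074 ns

1.5074 ns


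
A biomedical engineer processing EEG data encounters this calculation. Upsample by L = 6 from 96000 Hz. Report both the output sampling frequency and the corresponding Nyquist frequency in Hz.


Step 1 — output sample rate after interpolation by L:
fs_out = L * fs_in = 6 * 96000 = 576000 Hz

Step 2 — Nyquist frequency of the output stream:
f_Nyq = fs_out / 2 = 576000 / 2 = 288000.0 Hz

fs_out = 576000 Hz; f_Nyquist = 288000.0 Hz


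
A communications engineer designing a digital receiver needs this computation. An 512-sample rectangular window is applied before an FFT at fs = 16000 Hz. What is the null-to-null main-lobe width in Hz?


Main lobe width for a rectangular window:
Width = 2 * fs / N
      = 2 * 16000 / 512
      = 32000 / 512
      = 62.5 Hz

62.5 Hz


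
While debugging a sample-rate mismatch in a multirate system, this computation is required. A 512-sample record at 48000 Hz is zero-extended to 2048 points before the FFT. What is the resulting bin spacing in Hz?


Frequency resolution after zero-padding:
N_padded = 512 * 4 = 2048
df = fs / N_padded
   = 48000 / 2048
   = 23.4375 Hz

23.4375 Hz


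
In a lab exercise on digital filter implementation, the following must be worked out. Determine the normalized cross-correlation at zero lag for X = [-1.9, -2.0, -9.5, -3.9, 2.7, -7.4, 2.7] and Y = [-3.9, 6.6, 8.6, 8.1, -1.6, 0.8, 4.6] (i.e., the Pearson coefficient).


Pearson correlation coefficient (population):
r = cov(X,Y) / (std(X) * std(Y))
Mean X = -2.7571, Mean Y = 3.3143
Cov(X,Y) = -7.562041
Std(X) = 4.29613, Std(Y) = 4.563967
r = -0.3857

-0.3857


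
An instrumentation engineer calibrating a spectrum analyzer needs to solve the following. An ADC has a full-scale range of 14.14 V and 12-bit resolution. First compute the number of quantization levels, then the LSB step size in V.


Step 1 — number of quantization levels:
L = 2^N = 2^12 = 4096

Step 2 — LSB step size:
delta = Vfs / L
      = 14.14 / 4096
      = 0.00345215 V

Levels = 4096; step size = 0.00345215 V


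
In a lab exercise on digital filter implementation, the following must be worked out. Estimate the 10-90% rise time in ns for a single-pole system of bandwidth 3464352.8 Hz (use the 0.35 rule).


Rise time from bandwidth relationship:
tr = 0.35 / BW
   = 0.35 / 3464352.8
   = 1.010289714e-07 s
   = 101.029 ns

101.029 ns


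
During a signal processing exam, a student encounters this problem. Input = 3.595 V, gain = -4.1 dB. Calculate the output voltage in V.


Output voltage from dB gain:
V_out = V_in * 10^(gain_dB / 20)
      = 3.595 * 10^(-4.1 / 20)
      = 3.595 * 0.623735
      = 2.2423 V

2.2423 V


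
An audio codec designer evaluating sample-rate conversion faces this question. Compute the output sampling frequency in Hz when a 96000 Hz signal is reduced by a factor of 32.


Decimation reduces the sample rate:
fs_out = fs_in / M
       = 96000 / 32
       = 3000.0 Hz

3000.0 Hz


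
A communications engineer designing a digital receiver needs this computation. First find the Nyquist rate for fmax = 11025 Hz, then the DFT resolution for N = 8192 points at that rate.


Step 1 — Nyquist sampling rate:
fs = 2 * fmax = 2 * 11025 = 22050 Hz

Step 2 — DFT bin spacing:
df = fs / N = 22050 / 8192 = 2.6917 Hz

2.6917 Hz


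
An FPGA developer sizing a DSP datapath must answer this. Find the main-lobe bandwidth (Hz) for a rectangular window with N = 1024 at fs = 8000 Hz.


Main lobe width for a rectangular window:
Width = 2 * fs / N
      = 2 * 8000 / 1024
      = 16000 / 1024
      = 15.625 Hz

15.625 Hz


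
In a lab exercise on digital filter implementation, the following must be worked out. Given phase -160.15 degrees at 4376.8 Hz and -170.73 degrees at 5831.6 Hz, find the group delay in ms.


Group delay from phase difference:
tau = -d(phi)/d(omega)
d(phi) = -10.58 deg = -0.184656 rad
d(omega) = 2*pi*(5831.6 - 4376.8) = 9140.778 rad/s
tau = -(-0.184656) / 9140.778
    = 0.0202 ms

0.0202 ms


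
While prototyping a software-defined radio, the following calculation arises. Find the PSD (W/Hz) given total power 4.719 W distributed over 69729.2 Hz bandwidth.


Power spectral density:
PSD = P / BW
    = 4.719 / 69729.2
    = 6.768e-05 W/Hz

6.768e-05 W/Hz


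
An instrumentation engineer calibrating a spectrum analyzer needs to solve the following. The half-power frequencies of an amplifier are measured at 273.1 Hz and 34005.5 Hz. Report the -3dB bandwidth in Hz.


Bandwidth is the difference of -3dB frequencies:
BW = f_high - f_low
   = 34005.5 - 273.1
   = 33732.4 Hz

33732.4 Hz


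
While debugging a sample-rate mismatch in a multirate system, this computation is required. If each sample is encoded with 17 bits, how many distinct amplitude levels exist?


Number of quantization levels = 2^N
= 2^17
= 131072

131072


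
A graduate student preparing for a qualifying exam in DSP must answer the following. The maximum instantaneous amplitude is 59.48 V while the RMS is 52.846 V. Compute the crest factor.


Crest factor is the ratio of peak to RMS:
CF = V_peak / V_rms
   = 59.48 / 52.846
   = 1.1255

1.1255


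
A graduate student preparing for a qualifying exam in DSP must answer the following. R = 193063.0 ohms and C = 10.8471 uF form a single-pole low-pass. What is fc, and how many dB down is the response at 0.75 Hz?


Step 1 — cutoff frequency:
fc = 1 / (2*pi*R*C)
C = 10.8471 uF = 1.08471e-05 F
fc = 1 / (2*pi*193063.0*1.08471e-05)
   = 0.0759989 Hz

Step 2 — magnitude at f = 0.75 Hz:
|H(f)| = 1 / sqrt(1 + (f/fc)^2)
f/fc = 0.75 / 0.0759989 = 9.868564
|H| = 1 / sqrt(1 + 97.388555) = 0.1008156
|H|_dB = 20*log10(0.1008156) = -19.93 dB

fc = 0.0759989 Hz; |H(0.75 Hz)| = -19.93 dB


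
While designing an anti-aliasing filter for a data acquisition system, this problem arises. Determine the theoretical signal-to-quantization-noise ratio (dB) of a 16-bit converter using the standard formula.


Theoretical SNR for a full-scale sinusoid:
SNR = 6.02 * N + 1.76
    = 6.02 * 16 + 1.76
    = 96.32 + 1.76
    = 98.08 dB

98.08 dB


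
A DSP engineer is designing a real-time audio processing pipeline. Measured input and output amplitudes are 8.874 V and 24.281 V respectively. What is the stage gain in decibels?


Voltage gain in dB:
G = 20 * log10(Vout / Vin)
  = 20 * log10(24.281 / 8.874)
  = 20 * log10(2.736196)
  = 20 * 0.437147
  = 8.74 dB

8.74 dB


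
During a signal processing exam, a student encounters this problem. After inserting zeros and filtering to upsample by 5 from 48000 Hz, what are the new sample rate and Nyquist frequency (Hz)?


Step 1 — output sample rate after interpolation by L:
fs_out = L * fs_in = 5 * 48000 = 240000 Hz

Step 2 — Nyquist frequency of the output stream:
f_Nyq = fs_out / 2 = 240000 / 2 = 120000.0 Hz

fs_out = 240000 Hz; f_Nyquist = 120000.0 Hz


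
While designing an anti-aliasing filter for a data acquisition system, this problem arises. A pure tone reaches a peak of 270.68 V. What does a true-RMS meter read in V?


RMS voltage for a sinusoidal waveform:
V_rms = V_peak / sqrt(2)
      = 270.68 / 1.414214
      = 191.4 V

191.4 V


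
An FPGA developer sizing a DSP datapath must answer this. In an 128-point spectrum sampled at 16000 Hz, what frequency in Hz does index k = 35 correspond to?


Frequency of DFT bin k:
f_k = k * fs / N
    = 35 * 16000 / 128
    = 560000 / 128
    = 4375.0 Hz

4375.0 Hz


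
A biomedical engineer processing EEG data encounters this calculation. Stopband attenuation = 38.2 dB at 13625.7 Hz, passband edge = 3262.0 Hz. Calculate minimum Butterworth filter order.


Butterworth filter order formula:
n = log10(10^(A/10) - 1) / (2 * log10(f_stop/f_pass))
10^(38.2/10) - 1 = 6605.9345
f_stop/f_pass = 13625.7 / 3262.0 = 4.1771
n = 3.0763 -> ceil = 4

4


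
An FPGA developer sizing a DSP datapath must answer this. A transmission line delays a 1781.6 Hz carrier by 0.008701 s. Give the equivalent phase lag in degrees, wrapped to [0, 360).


Phase shift from frequency and time delay:
phi = 360 * f * t_delay
    = 360 * 1781.6 * 0.008701
    = 5580.61 degrees
    mod 360 = 180.61 degrees

180.61 degrees


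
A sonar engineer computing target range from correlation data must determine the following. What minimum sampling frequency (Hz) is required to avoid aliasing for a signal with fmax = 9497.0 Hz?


The Nyquist rate is twice the maximum frequency component.
fs_min = 2 * fmax
      = 2 * 9497.0
      = 18994.0 Hz

18994.0


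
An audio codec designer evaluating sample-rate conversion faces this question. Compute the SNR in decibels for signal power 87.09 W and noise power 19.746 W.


SNR in decibels:
SNR = 10 * log10(Ps / Pn)
    = 10 * log10(87.09 / 19.746)
    = 10 * log10(4.4105)
    = 10 * 0.6445
    = 6.44 dB

6.44 dB


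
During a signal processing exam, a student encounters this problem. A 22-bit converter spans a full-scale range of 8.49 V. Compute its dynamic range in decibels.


Dynamic range from full-scale to LSB:
V_min = V_max / 2^bits = 8.49 / 2^22
DR = 20 * log10(V_max / V_min)
   = 20 * log10(2^22)
   = 20 * 22 * log10(2)
   = 132.45 dB

132.45 dB


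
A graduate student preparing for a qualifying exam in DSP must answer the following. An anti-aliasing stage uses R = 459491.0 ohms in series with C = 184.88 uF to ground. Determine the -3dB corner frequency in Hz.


Cutoff frequency of a first-order RC filter:
fc = 1 / (2 * pi * R * C)
C = 184.88 uF = 0.00018488 F
fc = 1 / (2 * pi * 459491.0 * 0.00018488)
   = 1 / 533.76096544453
   = 0.001873 Hz

0.001873 Hz


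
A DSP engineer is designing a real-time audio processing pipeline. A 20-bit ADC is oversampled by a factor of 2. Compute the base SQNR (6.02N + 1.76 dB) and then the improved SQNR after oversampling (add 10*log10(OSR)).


Step 1 — baseline SQNR at Nyquist:
SQNR_base = 6.02*N + 1.76
          = 6.02*20 + 1.76
          = 122.16 dB

Step 2 — oversampling processing gain:
G = 10*log10(OSR) = 10*log10(2) = 3.01 dB

Step 3 — total:
SQNR_total = 122.16 + 3.01 = 125.17 dB

Base SQNR = 122.16 dB; oversampled SQNR = 125.17 dB


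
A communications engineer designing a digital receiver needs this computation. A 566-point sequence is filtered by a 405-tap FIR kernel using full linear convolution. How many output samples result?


Linear convolution output length:
L = N + M - 1
  = 566 + 405 - 1
  = 970 samples

970


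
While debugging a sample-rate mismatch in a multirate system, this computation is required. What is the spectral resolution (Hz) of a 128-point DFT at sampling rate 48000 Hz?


DFT frequency resolution:
df = fs / N
   = 48000 / 128
   = 375.0 Hz

375.0 Hz


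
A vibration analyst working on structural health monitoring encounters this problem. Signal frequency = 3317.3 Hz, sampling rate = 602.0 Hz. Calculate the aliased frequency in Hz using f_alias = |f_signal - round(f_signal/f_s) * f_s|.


Compute the nearest integer multiple of fs to the signal:
n = round(3317.3 / 602.0) = 6
f_alias = |3317.3 - 6 * 602.0|
        = |3317.3 - 3612.0|
        = 294.7 Hz

294.7
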